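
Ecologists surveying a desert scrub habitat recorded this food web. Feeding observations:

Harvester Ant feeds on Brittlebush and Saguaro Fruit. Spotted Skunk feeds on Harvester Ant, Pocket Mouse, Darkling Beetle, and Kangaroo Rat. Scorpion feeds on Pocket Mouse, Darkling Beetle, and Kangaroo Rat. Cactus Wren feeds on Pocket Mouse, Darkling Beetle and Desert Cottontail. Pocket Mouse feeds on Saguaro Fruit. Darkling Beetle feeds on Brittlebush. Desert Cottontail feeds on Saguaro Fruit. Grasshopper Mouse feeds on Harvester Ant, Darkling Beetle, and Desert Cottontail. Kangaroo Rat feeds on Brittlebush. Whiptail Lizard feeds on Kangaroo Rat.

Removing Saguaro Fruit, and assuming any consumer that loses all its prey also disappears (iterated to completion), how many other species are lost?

Remove Saguaro Fruit.
Round 1: Pocket Mouse (all prey gone), Desert Cottontail (all prey gone) → extinct.
No further losses. Total secondary extinctions: 2.

2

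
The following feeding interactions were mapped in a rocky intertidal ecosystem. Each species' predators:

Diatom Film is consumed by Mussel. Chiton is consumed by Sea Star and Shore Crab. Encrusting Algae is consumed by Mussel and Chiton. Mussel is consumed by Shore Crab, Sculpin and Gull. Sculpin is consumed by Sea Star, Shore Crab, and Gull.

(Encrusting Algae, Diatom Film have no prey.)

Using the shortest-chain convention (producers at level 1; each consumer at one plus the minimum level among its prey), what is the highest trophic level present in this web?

Producers (level 1): Encrusting Algae, Diatom Film.
Following each consumer down to its lowest-level prey: Encrusting Algae → Mussel → Gull (levels 1 through 3).
All prey of Gull (Mussel 2, Sculpin 3) are at level 2 or above, so Gull is at level 1 + 2 = 3.
Every consumer has at least one prey at level 2 or below, so none exceeds level 3.

3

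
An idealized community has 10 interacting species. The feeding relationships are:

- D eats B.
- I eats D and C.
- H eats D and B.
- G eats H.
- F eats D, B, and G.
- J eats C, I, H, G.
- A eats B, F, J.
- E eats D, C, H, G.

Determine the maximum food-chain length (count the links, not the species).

One longest chain: B → D → H → G → J → A.
It has 6 species and 5 links.

5 links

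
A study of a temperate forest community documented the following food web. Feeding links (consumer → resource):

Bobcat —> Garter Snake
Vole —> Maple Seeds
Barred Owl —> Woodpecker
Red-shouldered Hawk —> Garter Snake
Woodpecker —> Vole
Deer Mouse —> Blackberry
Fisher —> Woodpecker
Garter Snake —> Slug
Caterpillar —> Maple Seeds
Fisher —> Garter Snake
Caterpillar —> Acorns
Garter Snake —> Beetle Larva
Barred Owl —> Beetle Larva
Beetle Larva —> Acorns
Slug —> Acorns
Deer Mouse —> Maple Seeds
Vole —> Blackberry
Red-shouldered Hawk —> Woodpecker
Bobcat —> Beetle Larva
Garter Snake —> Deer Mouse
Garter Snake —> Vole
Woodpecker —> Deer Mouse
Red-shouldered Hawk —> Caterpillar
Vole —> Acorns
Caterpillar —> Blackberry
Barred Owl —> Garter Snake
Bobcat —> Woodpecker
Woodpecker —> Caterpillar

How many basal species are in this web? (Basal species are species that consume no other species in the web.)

Basal species (no prey listed): Acorns, Blackberry, Maple Seeds.
Count: 3.

3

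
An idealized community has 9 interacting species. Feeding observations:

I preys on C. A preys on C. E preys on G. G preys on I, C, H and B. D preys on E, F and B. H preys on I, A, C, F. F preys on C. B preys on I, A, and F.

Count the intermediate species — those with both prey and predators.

7

Intermediate species (has both prey and predators): A, I, F, H, B, G, E.
Count: 7.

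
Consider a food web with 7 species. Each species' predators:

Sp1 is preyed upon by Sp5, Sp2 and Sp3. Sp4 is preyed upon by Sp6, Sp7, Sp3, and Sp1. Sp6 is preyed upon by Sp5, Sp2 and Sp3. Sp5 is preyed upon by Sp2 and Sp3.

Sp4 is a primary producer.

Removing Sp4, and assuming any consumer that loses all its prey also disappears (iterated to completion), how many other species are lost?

Remove Sp4.
Round 1: Sp1 (all prey gone), Sp6 (all prey gone), Sp7 (all prey gone) → extinct.
Round 2: Sp5 (all prey gone) → extinct.
Round 3: Sp3 (all prey gone), Sp2 (all prey gone) → extinct.
No further losses. Total secondary extinctions: 6.

6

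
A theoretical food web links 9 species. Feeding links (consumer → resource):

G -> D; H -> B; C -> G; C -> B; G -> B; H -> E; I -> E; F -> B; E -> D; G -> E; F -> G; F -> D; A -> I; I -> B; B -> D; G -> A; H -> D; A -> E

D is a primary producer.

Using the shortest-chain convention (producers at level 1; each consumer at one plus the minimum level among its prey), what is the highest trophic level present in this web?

Producers (level 1): D.
Following each consumer down to its lowest-level prey: D → B → C (levels 1 through 3).
All prey of C (B 2, G 2) are at level 2 or above, so C is at level 1 + 2 = 3.
Every consumer has at least one prey at level 2 or below, so none exceeds level 3.

3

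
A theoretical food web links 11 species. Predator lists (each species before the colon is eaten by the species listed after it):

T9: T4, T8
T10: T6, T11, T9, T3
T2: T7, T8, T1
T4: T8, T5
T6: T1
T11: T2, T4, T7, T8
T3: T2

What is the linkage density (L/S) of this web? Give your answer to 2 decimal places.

L/S = 1.55

There are L = 17 links among S = 11 species.
L/S = 17/11 = 1.5455 ≈ 1.55.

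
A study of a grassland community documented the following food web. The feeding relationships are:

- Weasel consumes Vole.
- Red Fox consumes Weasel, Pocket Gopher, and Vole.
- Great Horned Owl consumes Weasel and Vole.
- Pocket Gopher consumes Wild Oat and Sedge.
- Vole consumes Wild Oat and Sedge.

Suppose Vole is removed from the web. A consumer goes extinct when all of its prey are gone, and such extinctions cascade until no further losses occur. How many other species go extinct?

Remove Vole.
Round 1: Weasel (all prey gone) → extinct.
Round 2: Great Horned Owl (all prey gone) → extinct.
No further losses. Total secondary extinctions: 2.

2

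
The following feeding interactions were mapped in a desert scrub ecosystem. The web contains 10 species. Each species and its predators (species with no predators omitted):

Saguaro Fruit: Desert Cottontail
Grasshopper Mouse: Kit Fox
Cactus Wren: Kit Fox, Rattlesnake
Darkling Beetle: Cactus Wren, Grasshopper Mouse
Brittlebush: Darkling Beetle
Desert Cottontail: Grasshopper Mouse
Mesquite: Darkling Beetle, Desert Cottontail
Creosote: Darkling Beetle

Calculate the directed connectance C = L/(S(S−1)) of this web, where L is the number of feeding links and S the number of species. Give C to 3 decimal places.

C = 0.122

The web has S = 10 species and L = 11 feeding links.
C = L / (S(S−1)) = 11 / 90 = 0.1222 ≈ 0.122.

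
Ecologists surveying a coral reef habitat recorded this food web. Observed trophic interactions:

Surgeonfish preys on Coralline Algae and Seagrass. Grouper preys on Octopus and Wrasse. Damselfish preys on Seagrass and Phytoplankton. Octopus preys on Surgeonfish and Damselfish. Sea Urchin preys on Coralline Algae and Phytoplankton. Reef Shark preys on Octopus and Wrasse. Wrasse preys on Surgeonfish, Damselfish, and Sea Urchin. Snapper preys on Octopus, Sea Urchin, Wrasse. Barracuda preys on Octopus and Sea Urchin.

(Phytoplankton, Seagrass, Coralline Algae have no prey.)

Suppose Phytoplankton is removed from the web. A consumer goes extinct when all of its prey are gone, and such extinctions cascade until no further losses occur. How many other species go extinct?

Remove Phytoplankton.
Every predator of it retains at least one other prey: Sea Urchin still has Coralline Algae; Damselfish still has Seagrass.
No consumer loses all prey, so no secondary extinctions occur.

0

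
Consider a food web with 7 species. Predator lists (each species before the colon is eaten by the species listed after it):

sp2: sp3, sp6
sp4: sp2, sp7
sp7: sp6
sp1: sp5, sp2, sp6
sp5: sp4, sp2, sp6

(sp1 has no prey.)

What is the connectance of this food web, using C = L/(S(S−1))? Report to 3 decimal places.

C = 0.262

The web has S = 7 species and L = 11 feeding links.
C = L / (S(S−1)) = 11 / 42 = 0.2619 ≈ 0.262.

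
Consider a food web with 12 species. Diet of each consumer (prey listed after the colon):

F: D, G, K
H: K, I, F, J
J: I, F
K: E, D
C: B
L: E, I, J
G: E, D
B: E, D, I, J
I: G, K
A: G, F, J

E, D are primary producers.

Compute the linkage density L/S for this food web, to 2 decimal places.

There are L = 26 links among S = 12 species.
L/S = 26/12 = 2.1667 ≈ 2.17.

L/S = 2.17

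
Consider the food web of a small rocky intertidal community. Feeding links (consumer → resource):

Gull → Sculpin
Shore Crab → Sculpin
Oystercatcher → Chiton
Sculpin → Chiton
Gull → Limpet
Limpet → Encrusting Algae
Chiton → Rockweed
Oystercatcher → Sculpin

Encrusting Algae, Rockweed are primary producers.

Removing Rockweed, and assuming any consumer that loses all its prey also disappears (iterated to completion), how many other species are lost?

Remove Rockweed.
Round 1: Chiton (all prey gone) → extinct.
Round 2: Sculpin (all prey gone) → extinct.
Round 3: Oystercatcher (all prey gone), Shore Crab (all prey gone) → extinct.
No further losses. Total secondary extinctions: 4.

4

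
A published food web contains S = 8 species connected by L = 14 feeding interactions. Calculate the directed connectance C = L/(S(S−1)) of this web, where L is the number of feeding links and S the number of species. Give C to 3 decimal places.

C = 0.250

The web has S = 8 species and L = 14 feeding links.
C = L / (S(S−1)) = 14 / 56 = 0.2500 ≈ 0.250.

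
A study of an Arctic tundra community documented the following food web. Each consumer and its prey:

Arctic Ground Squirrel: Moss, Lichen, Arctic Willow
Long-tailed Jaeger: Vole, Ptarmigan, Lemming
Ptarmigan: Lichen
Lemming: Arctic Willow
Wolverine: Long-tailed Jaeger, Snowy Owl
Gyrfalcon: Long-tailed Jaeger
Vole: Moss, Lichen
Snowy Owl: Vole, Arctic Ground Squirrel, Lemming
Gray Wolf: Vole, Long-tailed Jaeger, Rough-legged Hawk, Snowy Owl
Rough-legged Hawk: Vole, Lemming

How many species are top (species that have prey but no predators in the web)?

3

Top species (has prey, but nothing eats it): Wolverine, Gyrfalcon, Gray Wolf.
Count: 3.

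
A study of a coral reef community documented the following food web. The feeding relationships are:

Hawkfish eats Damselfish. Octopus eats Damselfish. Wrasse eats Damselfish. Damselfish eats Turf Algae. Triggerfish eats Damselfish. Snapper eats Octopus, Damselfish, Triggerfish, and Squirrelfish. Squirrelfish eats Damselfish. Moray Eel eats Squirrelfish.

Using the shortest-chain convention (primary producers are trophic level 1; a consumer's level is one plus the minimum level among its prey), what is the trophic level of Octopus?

Trophic level 3

Turf Algae is a producer → level 1.
Damselfish eats Turf Algae → level 2.
Octopus eats Damselfish → level 3.
No prey of Octopus is below level 2, so 3 is the minimum.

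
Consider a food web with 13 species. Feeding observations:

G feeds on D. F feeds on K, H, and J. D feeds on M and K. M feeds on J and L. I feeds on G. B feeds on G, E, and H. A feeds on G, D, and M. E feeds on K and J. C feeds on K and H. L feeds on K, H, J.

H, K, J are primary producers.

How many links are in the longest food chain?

5 links

One longest chain: H → L → M → D → G → A.
It has 6 species and 5 links.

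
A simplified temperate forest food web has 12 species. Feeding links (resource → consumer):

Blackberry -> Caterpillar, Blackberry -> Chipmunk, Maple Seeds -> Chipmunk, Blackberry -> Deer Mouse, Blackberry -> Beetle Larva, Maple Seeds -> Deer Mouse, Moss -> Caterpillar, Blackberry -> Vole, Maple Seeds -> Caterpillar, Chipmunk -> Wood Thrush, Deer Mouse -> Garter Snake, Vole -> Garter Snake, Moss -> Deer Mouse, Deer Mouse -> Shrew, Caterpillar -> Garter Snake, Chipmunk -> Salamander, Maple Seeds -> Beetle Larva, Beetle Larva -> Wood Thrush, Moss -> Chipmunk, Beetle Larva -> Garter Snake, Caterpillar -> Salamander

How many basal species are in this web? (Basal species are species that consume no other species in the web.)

3

Basal species (no prey listed): Moss, Blackberry, Maple Seeds.
Count: 3.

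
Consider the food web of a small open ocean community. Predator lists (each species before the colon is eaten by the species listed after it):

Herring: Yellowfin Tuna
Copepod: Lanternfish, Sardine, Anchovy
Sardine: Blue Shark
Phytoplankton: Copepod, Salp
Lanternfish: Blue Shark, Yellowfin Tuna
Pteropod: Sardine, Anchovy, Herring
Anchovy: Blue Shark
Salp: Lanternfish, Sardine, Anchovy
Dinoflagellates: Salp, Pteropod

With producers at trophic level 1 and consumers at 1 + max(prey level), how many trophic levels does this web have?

4

Producers (level 1): Dinoflagellates, Phytoplankton.
Dinoflagellates → Pteropod → Herring → Yellowfin Tuna gives Yellowfin Tuna level 4.
No species has a prey at level 4, so no species reaches level 5.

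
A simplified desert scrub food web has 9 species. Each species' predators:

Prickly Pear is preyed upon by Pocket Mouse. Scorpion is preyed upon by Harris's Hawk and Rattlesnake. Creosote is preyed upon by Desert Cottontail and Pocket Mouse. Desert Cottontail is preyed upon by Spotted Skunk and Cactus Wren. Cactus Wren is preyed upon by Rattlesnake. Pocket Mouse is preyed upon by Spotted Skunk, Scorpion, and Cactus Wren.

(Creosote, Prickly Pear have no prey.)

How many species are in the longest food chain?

4 species

One longest chain: Creosote → Pocket Mouse → Scorpion → Harris's Hawk.
It has 4 species and 3 links.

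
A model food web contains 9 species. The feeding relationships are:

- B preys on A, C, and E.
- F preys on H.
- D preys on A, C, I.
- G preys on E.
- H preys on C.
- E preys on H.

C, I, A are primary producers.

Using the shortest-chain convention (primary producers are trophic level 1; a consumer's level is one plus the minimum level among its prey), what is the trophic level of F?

C is a producer → level 1.
H eats C → level 2.
F eats H → level 3.
No prey of F is below level 2, so 3 is the minimum.

Trophic level 3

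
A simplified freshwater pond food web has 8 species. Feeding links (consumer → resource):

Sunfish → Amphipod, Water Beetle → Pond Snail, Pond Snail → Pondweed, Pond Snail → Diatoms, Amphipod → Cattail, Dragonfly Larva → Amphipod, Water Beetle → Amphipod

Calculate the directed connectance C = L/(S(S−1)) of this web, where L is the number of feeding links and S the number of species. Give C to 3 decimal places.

The web has S = 8 species and L = 7 feeding links.
C = L / (S(S−1)) = 7 / 56 = 0.1250 ≈ 0.125.

C = 0.125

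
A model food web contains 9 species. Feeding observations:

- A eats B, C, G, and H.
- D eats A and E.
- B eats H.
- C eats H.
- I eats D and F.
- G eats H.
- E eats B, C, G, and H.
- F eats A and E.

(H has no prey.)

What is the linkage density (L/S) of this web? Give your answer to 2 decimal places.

There are L = 17 links among S = 9 species.
L/S = 17/9 = 1.8889 ≈ 1.89.

L/S = 1.89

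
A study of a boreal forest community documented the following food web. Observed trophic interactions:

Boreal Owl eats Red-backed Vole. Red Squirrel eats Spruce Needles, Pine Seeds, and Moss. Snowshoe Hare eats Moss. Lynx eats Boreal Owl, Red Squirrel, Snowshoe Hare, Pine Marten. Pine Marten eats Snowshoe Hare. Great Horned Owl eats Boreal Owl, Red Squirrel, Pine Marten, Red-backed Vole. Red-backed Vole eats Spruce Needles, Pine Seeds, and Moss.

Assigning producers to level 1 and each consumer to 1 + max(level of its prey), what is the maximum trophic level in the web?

Producers (level 1): Moss, Pine Seeds, Spruce Needles.
Moss → Snowshoe Hare → Pine Marten → Lynx gives Lynx level 4.
No species has a prey at level 4, so no species reaches level 5.

4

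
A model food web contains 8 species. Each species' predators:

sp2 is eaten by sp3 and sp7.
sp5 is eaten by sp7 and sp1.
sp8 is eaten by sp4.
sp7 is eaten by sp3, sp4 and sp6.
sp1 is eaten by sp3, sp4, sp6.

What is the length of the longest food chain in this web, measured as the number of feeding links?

2 links

One longest chain: sp5 → sp1 → sp4.
It has 3 species and 2 links.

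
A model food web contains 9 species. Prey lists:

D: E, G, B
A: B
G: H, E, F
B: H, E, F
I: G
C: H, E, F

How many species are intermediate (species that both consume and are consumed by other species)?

2

Intermediate species (has both prey and predators): G, B.
Count: 2.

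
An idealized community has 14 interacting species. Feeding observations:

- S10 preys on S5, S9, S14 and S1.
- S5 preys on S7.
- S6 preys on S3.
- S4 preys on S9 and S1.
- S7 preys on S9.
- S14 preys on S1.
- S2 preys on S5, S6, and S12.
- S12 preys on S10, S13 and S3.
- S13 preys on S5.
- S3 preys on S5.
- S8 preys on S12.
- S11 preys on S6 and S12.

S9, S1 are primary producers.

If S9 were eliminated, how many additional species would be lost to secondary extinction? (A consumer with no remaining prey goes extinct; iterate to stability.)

Remove S9.
Round 1: S7 (all prey gone) → extinct.
Round 2: S5 (all prey gone) → extinct.
Round 3: S3 (all prey gone), S13 (all prey gone) → extinct.
Round 4: S6 (all prey gone) → extinct.
No further losses. Total secondary extinctions: 5.

5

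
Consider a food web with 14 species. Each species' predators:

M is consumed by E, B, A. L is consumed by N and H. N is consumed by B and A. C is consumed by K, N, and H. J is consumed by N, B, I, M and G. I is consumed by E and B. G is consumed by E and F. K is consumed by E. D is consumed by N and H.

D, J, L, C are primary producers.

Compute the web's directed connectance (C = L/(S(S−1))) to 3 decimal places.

The web has S = 14 species and L = 22 feeding links.
C = L / (S(S−1)) = 22 / 182 = 0.1209 ≈ 0.121.

C = 0.121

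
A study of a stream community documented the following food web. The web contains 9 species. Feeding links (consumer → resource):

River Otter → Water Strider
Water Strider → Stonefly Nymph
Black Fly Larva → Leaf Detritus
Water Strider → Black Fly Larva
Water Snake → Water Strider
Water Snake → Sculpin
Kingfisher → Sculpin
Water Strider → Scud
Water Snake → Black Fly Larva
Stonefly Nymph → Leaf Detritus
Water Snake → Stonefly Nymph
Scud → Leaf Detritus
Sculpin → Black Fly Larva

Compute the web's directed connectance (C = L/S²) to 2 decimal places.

C = 0.16

The web has S = 9 species and L = 13 feeding links.
C = L / S² = 13 / 81 = 0.1605 ≈ 0.16.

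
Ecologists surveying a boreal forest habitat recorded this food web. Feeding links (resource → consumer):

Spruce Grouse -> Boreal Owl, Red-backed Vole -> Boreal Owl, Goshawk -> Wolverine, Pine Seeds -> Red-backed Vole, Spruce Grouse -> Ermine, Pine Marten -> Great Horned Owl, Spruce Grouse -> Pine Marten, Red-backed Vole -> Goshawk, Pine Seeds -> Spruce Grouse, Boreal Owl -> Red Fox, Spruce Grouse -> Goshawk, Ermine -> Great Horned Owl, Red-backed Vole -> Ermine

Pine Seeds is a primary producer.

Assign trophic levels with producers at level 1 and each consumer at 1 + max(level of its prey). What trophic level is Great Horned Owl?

Pine Seeds is a producer → level 1.
Red-backed Vole eats Pine Seeds → level 2.
Ermine eats Red-backed Vole (level 2); other prey at levels: Spruce Grouse 2 → level 3.
Great Horned Owl eats Ermine (level 3); other prey at levels: Pine Marten 3 → level 4.

Trophic level 4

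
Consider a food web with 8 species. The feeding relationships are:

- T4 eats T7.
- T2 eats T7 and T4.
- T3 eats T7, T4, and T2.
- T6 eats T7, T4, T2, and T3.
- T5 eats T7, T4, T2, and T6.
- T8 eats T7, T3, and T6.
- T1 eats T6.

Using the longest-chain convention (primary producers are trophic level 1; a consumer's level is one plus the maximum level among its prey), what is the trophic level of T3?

T7 is a producer → level 1.
T4 eats T7 → level 2.
T2 eats T4 (level 2); other prey at levels: T7 1 → level 3.
T3 eats T2 (level 3); other prey at levels: T7 1, T4 2 → level 4.

Trophic level 4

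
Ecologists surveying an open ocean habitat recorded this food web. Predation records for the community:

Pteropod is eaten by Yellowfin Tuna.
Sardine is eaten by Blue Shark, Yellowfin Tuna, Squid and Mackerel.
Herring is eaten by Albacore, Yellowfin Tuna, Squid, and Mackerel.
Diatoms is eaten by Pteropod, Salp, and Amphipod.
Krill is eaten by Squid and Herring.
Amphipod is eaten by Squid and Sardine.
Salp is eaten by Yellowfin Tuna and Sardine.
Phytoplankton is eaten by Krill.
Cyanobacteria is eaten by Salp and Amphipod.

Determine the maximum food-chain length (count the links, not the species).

3 links

One longest chain: Cyanobacteria → Salp → Sardine → Blue Shark.
It has 4 species and 3 links.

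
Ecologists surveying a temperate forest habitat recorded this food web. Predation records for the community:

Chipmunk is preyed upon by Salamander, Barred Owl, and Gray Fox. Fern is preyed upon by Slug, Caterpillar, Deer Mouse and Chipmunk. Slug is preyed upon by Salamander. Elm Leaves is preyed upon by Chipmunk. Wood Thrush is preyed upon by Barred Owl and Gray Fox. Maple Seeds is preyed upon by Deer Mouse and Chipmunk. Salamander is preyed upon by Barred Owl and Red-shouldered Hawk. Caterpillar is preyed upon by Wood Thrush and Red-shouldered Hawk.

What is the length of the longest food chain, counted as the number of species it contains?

4 species

One longest chain: Fern → Slug → Salamander → Barred Owl.
It has 4 species and 3 links.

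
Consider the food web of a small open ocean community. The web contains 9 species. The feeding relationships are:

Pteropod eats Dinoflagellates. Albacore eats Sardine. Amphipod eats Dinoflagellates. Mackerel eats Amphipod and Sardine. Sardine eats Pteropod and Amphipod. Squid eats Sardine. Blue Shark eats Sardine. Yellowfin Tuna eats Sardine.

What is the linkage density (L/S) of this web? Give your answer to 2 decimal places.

L/S = 1.11

There are L = 10 links among S = 9 species.
L/S = 10/9 = 1.1111 ≈ 1.11.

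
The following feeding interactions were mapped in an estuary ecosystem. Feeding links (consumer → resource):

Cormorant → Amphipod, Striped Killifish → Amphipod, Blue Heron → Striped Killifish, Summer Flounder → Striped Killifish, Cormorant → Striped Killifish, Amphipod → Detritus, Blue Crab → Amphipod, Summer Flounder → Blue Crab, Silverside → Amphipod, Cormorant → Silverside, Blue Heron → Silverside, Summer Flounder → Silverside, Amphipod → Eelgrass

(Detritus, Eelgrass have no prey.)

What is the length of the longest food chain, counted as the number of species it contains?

One longest chain: Detritus → Amphipod → Silverside → Summer Flounder.
It has 4 species and 3 links.

4 species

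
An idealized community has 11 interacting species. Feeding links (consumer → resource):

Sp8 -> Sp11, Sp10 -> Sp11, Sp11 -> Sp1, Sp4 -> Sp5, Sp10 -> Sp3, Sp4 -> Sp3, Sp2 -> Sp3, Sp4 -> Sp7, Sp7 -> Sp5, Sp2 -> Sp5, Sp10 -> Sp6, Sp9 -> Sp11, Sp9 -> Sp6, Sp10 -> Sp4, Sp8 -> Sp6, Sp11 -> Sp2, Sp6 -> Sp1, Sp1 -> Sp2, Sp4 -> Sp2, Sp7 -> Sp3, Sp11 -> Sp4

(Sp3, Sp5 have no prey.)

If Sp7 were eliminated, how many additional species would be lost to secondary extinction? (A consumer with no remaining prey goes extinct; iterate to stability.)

0

Remove Sp7.
Every predator of it retains at least one other prey: Sp4 still has Sp3, Sp5, Sp2.
No consumer loses all prey, so no secondary extinctions occur.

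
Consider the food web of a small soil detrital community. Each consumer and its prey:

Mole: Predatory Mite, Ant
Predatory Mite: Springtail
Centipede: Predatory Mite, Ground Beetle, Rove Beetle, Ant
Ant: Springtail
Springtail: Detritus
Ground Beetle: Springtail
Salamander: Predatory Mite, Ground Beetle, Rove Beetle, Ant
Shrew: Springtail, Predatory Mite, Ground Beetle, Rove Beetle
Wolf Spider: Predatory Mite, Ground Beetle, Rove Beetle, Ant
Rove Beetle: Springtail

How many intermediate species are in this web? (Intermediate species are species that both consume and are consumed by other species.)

Intermediate species (has both prey and predators): Springtail, Predatory Mite, Ground Beetle, Rove Beetle, Ant.
Count: 5.

5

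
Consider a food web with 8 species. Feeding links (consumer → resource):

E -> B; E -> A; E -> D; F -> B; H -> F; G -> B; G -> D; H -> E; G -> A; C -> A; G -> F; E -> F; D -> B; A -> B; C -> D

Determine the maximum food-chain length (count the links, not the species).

One longest chain: B → D → E → H.
It has 4 species and 3 links.

3 links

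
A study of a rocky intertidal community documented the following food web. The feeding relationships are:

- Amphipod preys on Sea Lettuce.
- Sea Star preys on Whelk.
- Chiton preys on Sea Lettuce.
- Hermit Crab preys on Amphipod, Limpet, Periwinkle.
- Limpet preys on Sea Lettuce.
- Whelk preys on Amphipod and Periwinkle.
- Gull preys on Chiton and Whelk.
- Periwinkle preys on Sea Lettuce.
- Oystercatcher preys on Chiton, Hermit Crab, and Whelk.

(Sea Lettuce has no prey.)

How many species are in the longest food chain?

4 species

One longest chain: Sea Lettuce → Periwinkle → Whelk → Sea Star.
It has 4 species and 3 links.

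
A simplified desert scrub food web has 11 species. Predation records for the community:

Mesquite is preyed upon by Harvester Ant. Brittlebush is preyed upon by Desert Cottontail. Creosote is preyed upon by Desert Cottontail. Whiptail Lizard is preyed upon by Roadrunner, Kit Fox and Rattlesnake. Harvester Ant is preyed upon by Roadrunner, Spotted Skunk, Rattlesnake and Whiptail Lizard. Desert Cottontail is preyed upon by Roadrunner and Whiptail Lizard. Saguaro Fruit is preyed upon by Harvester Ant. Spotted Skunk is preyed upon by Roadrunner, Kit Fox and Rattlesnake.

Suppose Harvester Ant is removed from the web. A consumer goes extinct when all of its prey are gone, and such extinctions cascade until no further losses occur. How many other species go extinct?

1

Remove Harvester Ant.
Round 1: Spotted Skunk (all prey gone) → extinct.
No further losses. Total secondary extinctions: 1.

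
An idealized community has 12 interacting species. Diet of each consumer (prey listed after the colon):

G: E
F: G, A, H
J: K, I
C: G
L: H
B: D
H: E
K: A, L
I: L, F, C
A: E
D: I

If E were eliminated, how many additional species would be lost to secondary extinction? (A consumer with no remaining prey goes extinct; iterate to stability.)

Remove E.
Round 1: G (all prey gone), A (all prey gone), H (all prey gone) → extinct.
Round 2: L (all prey gone), F (all prey gone), C (all prey gone) → extinct.
Round 3: K (all prey gone), I (all prey gone) → extinct.
Round 4: J (all prey gone), D (all prey gone) → extinct.
Round 5: B (all prey gone) → extinct.
No further losses. Total secondary extinctions: 11.

11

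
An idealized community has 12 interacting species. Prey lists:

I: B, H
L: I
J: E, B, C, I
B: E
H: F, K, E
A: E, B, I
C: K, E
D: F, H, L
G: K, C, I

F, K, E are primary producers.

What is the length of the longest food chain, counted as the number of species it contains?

One longest chain: E → B → I → L → D.
It has 5 species and 4 links.

5 species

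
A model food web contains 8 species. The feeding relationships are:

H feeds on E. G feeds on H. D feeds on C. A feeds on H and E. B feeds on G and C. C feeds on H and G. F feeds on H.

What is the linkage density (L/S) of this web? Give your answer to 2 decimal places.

There are L = 10 links among S = 8 species.
L/S = 10/8 = 1.2500 ≈ 1.25.

L/S = 1.25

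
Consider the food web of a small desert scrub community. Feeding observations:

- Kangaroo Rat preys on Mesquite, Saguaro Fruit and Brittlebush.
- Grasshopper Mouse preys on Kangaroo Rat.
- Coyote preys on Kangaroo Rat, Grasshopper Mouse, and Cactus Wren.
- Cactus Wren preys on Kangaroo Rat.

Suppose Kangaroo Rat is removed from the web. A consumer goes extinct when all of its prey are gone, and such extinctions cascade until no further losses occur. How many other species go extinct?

Remove Kangaroo Rat.
Round 1: Grasshopper Mouse (all prey gone), Cactus Wren (all prey gone) → extinct.
Round 2: Coyote (all prey gone) → extinct.
No further losses. Total secondary extinctions: 3.

3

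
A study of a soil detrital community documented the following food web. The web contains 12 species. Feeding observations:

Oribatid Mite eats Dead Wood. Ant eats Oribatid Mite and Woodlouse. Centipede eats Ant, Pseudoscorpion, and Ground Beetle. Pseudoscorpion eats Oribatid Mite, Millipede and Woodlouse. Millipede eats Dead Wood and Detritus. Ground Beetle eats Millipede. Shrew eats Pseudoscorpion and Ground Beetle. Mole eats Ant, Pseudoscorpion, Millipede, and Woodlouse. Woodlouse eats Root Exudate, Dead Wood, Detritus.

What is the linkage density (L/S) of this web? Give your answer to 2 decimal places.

There are L = 21 links among S = 12 species.
L/S = 21/12 = 1.7500 ≈ 1.75.

L/S = 1.75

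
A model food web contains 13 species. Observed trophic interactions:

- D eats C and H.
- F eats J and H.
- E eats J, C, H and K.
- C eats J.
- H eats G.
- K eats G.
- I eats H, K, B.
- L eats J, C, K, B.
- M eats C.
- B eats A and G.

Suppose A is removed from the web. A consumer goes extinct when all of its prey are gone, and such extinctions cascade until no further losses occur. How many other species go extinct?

0

Remove A.
Every predator of it retains at least one other prey: B still has G.
No consumer loses all prey, so no secondary extinctions occur.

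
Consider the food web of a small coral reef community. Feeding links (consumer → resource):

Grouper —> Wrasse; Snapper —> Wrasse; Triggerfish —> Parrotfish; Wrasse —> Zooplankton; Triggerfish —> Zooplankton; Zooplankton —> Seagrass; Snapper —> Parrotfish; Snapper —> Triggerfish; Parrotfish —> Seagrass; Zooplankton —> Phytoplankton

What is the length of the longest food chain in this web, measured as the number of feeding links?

3 links

One longest chain: Phytoplankton → Zooplankton → Wrasse → Grouper.
It has 4 species and 3 links.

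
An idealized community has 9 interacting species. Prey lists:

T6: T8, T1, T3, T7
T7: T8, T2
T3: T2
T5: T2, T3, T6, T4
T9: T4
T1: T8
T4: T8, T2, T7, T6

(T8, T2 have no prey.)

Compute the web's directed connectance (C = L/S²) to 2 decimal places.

The web has S = 9 species and L = 17 feeding links.
C = L / S² = 17 / 81 = 0.2099 ≈ 0.21.

C = 0.21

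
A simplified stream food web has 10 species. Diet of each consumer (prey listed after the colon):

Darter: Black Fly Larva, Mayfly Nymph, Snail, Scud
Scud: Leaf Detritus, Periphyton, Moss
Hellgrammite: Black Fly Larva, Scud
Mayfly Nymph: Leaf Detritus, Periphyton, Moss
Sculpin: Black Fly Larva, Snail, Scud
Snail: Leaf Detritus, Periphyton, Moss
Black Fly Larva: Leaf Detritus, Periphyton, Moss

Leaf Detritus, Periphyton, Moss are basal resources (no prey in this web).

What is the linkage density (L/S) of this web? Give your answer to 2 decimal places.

There are L = 21 links among S = 10 species.
L/S = 21/10 = 2.1000 ≈ 2.10.

L/S = 2.10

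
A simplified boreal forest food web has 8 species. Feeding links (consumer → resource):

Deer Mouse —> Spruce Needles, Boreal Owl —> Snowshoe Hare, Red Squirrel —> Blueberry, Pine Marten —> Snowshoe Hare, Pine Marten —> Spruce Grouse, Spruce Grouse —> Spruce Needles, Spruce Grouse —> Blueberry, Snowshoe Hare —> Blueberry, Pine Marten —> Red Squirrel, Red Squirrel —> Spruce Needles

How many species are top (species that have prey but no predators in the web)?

Top species (has prey, but nothing eats it): Deer Mouse, Boreal Owl, Pine Marten.
Count: 3.

3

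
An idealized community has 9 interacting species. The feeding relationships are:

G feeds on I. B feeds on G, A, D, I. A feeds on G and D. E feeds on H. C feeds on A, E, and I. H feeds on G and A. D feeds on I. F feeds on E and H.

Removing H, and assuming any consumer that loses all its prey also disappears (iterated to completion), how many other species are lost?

2

Remove H.
Round 1: E (all prey gone) → extinct.
Round 2: F (all prey gone) → extinct.
No further losses. Total secondary extinctions: 2.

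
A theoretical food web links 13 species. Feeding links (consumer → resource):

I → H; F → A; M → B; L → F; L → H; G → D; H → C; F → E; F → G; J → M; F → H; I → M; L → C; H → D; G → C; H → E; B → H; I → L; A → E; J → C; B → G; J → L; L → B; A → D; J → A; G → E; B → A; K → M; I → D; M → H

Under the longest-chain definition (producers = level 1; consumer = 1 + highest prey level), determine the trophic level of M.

E is a producer → level 1.
H eats E (level 1); other prey at levels: D 1, C 1 → level 2.
B eats H (level 2); other prey at levels: A 2, G 2 → level 3.
M eats B (level 3); other prey at levels: H 2 → level 4.

Trophic level 4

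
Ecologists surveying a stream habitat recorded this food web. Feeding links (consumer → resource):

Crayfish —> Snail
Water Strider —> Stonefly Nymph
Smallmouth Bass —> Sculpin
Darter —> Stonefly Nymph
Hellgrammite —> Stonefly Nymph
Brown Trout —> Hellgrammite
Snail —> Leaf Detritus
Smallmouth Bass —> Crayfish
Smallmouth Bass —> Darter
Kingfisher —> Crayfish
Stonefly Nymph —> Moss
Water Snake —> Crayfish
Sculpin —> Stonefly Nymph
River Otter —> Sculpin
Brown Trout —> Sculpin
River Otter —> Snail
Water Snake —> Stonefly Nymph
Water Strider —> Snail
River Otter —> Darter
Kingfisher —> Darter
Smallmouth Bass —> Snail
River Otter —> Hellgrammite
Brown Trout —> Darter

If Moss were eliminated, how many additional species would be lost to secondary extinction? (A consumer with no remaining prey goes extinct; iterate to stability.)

Remove Moss.
Round 1: Stonefly Nymph (all prey gone) → extinct.
Round 2: Sculpin (all prey gone), Darter (all prey gone), Hellgrammite (all prey gone) → extinct.
Round 3: Brown Trout (all prey gone) → extinct.
No further losses. Total secondary extinctions: 5.

5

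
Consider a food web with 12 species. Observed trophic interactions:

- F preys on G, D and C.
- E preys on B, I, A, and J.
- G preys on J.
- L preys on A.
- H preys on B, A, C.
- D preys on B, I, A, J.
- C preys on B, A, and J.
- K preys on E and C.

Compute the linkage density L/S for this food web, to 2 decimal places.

There are L = 21 links among S = 12 species.
L/S = 21/12 = 1.7500 ≈ 1.75.

L/S = 1.75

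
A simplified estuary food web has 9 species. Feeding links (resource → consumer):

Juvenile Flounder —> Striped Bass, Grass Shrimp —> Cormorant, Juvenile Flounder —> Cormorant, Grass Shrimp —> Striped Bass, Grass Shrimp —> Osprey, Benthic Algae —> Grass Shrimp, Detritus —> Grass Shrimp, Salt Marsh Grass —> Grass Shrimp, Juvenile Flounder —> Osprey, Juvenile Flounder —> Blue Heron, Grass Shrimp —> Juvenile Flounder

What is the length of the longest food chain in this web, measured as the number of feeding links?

3 links

One longest chain: Detritus → Grass Shrimp → Juvenile Flounder → Osprey.
It has 4 species and 3 links.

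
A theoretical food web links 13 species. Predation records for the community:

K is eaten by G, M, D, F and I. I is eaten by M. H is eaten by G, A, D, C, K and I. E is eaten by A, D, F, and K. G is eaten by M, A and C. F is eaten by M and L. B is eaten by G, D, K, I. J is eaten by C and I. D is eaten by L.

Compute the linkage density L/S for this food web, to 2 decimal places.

L/S = 2.15

There are L = 28 links among S = 13 species.
L/S = 28/13 = 2.1538 ≈ 2.15.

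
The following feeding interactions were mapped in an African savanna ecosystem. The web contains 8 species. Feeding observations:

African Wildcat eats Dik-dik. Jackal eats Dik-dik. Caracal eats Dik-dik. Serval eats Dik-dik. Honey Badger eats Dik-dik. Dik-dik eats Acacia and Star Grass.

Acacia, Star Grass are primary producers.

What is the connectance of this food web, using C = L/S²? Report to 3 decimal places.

The web has S = 8 species and L = 7 feeding links.
C = L / S² = 7 / 64 = 0.1094 ≈ 0.109.

C = 0.109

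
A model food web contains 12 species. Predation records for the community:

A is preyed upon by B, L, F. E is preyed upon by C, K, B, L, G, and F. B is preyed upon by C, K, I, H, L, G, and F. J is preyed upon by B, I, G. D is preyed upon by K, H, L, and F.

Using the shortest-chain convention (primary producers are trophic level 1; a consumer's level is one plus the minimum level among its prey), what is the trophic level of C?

E is a producer → level 1.
C eats E → level 2.

Trophic level 2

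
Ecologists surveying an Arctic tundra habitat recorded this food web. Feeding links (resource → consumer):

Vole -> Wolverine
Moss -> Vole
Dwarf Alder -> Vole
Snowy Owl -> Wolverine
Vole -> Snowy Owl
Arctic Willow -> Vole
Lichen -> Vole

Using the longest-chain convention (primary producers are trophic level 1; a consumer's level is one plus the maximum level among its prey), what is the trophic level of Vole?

Dwarf Alder is a producer → level 1.
Vole eats Dwarf Alder (level 1); other prey at levels: Arctic Willow 1, Lichen 1, Moss 1 → level 2.

Trophic level 2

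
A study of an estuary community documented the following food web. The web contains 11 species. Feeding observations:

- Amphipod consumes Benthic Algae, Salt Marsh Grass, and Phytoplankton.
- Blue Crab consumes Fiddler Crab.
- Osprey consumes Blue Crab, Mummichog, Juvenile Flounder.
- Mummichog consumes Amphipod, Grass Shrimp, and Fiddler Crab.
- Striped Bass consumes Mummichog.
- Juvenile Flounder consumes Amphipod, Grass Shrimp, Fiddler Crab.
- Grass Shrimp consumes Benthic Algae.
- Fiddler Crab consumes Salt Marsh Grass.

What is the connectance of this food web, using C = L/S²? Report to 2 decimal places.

C = 0.13

The web has S = 11 species and L = 16 feeding links.
C = L / S² = 16 / 121 = 0.1322 ≈ 0.13.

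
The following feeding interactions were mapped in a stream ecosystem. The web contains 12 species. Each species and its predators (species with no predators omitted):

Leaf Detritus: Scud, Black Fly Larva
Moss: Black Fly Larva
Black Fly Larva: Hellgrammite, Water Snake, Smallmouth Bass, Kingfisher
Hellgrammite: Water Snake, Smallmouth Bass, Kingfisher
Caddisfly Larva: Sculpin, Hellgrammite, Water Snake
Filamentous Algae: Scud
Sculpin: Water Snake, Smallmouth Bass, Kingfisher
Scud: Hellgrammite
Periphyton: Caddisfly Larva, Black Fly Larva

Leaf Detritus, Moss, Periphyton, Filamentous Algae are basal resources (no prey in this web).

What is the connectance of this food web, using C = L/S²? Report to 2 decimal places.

C = 0.14

The web has S = 12 species and L = 20 feeding links.
C = L / S² = 20 / 144 = 0.1389 ≈ 0.14.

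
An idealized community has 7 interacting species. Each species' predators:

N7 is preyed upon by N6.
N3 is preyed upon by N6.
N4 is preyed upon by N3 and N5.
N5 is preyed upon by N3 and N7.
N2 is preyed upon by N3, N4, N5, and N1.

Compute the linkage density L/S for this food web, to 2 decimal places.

There are L = 10 links among S = 7 species.
L/S = 10/7 = 1.4286 ≈ 1.43.

L/S = 1.43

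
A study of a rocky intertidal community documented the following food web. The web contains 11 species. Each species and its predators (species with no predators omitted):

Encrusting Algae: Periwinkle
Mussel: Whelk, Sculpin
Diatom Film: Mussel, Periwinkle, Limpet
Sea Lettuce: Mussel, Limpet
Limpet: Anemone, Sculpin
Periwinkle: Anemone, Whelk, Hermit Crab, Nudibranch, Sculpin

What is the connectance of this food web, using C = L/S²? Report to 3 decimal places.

C = 0.124

The web has S = 11 species and L = 15 feeding links.
C = L / S² = 15 / 121 = 0.1240 ≈ 0.124.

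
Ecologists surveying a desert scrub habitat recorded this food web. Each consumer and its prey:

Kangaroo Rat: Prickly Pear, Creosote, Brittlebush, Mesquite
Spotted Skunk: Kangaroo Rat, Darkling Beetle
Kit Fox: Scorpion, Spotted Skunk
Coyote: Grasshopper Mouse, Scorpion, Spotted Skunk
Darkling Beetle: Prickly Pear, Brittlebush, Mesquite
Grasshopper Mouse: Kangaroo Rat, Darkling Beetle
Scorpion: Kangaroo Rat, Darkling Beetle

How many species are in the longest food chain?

One longest chain: Prickly Pear → Kangaroo Rat → Spotted Skunk → Kit Fox.
It has 4 species and 3 links.

4 species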